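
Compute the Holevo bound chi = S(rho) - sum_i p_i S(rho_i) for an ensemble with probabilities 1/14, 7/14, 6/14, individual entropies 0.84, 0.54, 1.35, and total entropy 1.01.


chi = S(rho) - sum_i p_i * S(rho_i)
Weighted entropy = 1/14 * 0.84 + 7/14 * 0.54 + 6/14 * 1.35
= 0.9086
chi = 1.01 - 0.9086
= 0.1014

0.1014


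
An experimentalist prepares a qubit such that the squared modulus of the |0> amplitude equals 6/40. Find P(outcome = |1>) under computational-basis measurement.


|alpha|^2 = 6/40 = 0.1500
|beta|^2 = 1 - 6/40 = 34/40 = 0.8500
P(|1>) = |beta|^2 = 0.8500

0.8500


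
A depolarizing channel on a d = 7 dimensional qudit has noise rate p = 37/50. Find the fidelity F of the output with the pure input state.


F = (1-p) + p/d
= (1 - 0.7400) + 0.7400/7
= 0.2600 + 0.1057
= 0.3657

0.3657


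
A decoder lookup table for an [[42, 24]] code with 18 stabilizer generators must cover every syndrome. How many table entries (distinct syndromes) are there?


Each stabilizer generator gives a binary (+1 or -1) measurement outcome.
With 18 independent generators:
Total syndromes = 2^18
= 262144

262144


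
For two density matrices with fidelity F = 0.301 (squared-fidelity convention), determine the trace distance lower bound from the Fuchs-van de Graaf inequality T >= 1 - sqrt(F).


Fuchs-van de Graaf (squared-fidelity convention): 1 - sqrt(F) <= T <= sqrt(1 - F).
Lower bound: T >= 1 - sqrt(F)
sqrt(F) = sqrt(0.301) = 0.5486
T >= 1 - 0.5486
T >= 0.4514

0.4514


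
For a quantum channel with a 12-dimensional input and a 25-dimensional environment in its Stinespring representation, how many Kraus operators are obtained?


Tracing out the environment in an orthonormal basis {|i>_E} gives Kraus operators K_i = <i|_E U |0>_E.
Number of Kraus operators = dim(H_env) = d_env
= 25

25


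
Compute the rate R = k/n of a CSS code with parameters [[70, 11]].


Code rate R = k/n
= 11/70
= 0.1571

0.1571


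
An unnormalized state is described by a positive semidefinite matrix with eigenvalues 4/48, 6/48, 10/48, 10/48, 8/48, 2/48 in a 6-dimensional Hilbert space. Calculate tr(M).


tr(M) = sum of eigenvalues
= 4/48 + 6/48 + 10/48 + 10/48 + 8/48 + 2/48
= 40/48
= 0.8333

0.8333


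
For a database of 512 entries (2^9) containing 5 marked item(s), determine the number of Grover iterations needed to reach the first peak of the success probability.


After j Grover iterations the success probability is P(j) = sin^2((2j+1)*theta), where sin(theta) = sqrt(k/N).
N = 2^9 = 512, k = 5
sin(theta) = sqrt(k/N) = 0.09882117688
theta = arcsin(sqrt(k/N)) = 0.0989827296 rad
P(j) reaches its first maximum when (2j+1)*theta is as close as possible to pi/2, i.e. j = round(pi/(4*theta) - 1/2).
pi/(4*theta) - 1/2 = 7.4347
(For comparison, the common estimate pi/4 * sqrt(N/k) = 7.9477; the exact maximiser is used here.)
Optimal iterations = 7

7


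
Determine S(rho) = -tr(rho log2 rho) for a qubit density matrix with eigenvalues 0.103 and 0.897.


S = -p*log2(p) - (1-p)*log2(1-p)
p = 0.1030, 1-p = 0.8970
= -0.1030 * log2(0.1030) - 0.8970 * log2(0.8970)
= -(-0.3378) - (-0.1407)
= 0.4784

0.4784


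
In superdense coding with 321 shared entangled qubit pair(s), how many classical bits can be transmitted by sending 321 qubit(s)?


Superdense coding allows 2 classical bits per shared entangled pair.
321 pair(s) -> 2 * 321 = 642 classical bits

642


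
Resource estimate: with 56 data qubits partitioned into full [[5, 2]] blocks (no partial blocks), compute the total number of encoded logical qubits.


Each code block uses 5 physical qubits for 2 logical qubit(s).
Number of complete blocks = floor(56 / 5) = 11
Logical qubits = 11 * 2
= 22

22


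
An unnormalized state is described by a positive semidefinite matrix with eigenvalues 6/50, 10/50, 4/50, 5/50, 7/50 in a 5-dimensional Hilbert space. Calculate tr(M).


tr(M) = sum of eigenvalues
= 6/50 + 10/50 + 4/50 + 5/50 + 7/50
= 32/50
= 0.6400

0.6400


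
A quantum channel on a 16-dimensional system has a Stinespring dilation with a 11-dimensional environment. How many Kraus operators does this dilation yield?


Tracing out the environment in an orthonormal basis {|i>_E} gives Kraus operators K_i = <i|_E U |0>_E.
Number of Kraus operators = dim(H_env) = d_env
= 11

11


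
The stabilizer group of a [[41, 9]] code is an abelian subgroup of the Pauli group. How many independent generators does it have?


For an [[n,k]] stabilizer code:
Number of stabilizer generators = n - k
= 41 - 9
= 32

32


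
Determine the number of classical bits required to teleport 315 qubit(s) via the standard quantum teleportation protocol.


Quantum teleportation requires 2 classical bits per qubit teleported.
315 qubit(s) -> 2 * 315 = 630 classical bits

630


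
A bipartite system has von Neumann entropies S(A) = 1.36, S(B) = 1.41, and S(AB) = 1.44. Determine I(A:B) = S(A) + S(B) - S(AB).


I(A:B) = S(A) + S(B) - S(AB)
= 1.36 + 1.41 - 1.44
= 1.3300

1.3300


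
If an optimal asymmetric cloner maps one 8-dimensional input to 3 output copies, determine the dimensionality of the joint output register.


Output space = H^(tensor 3) where dim(H) = 8
dim = 8^3
= 64 (after 2 factors)
= 512 (after 3 factors)
= 512

512


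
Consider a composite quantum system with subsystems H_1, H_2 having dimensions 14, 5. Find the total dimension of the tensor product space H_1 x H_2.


dim(H_1 x H_2) = 14 * 5
= 70

70


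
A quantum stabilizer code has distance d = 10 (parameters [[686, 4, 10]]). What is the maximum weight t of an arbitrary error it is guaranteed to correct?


Code parameters: [[686, 4, 10]], distance d = 10.
Number of correctable errors = floor((d-1)/2)
= floor((10 - 1)/2)
= floor(9/2)
= 4

4


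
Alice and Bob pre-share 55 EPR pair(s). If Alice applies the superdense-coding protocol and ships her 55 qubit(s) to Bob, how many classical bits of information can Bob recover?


Superdense coding allows 2 classical bits per shared entangled pair.
55 pair(s) -> 2 * 55 = 110 classical bits

110


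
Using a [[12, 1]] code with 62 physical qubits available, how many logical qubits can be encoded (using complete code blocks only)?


Each code block uses 12 physical qubits for 1 logical qubit(s).
Number of complete blocks = floor(62 / 12) = 5
Logical qubits = 5 * 1
= 5

5


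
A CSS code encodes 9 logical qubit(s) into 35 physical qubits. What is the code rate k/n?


Code rate R = k/n
= 9/35
= 0.2571

0.2571


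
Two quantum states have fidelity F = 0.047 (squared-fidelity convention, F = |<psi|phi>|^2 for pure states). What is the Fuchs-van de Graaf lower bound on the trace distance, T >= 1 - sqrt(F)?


Fuchs-van de Graaf (squared-fidelity convention): 1 - sqrt(F) <= T <= sqrt(1 - F).
Lower bound: T >= 1 - sqrt(F)
sqrt(F) = sqrt(0.047) = 0.2168
T >= 1 - 0.2168
T >= 0.7832

0.7832


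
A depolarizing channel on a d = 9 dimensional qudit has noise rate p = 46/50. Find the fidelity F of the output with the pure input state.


F = (1-p) + p/d
= (1 - 0.9200) + 0.9200/9
= 0.0800 + 0.1022
= 0.1822

0.1822


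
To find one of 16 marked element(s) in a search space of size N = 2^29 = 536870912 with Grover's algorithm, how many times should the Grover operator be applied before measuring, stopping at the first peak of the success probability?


After j Grover iterations the success probability is P(j) = sin^2((2j+1)*theta), where sin(theta) = sqrt(k/N).
N = 2^29 = 536870912, k = 16
sin(theta) = sqrt(k/N) = 0.0001726334915
theta = arcsin(sqrt(k/N)) = 0.0001726334924 rad
P(j) reaches its first maximum when (2j+1)*theta is as close as possible to pi/2, i.e. j = round(pi/(4*theta) - 1/2).
pi/(4*theta) - 1/2 = 4549.0121
(For comparison, the common estimate pi/4 * sqrt(N/k) = 4549.5121; the exact maximiser is used here.)
Optimal iterations = 4549

4549


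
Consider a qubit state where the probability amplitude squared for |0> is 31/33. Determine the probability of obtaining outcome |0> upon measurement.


|alpha|^2 = 31/33 = 0.9394
|beta|^2 = 1 - 31/33 = 2/33 = 0.0606
P(|0>) = |alpha|^2 = 0.9394

0.9394


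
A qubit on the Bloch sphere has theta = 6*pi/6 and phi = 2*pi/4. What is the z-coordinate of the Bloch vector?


theta = 3.1416, phi = 1.5708
r_z = cos(theta) = -1.0000

-1.0000


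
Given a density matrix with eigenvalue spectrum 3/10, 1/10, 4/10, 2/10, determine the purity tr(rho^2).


tr(rho^2) = sum of eigenvalues squared
= (3/10)^2 + (1/10)^2 + (4/10)^2 + (2/10)^2
= (9 + 1 + 16 + 4) / 100
= 30/100
= 0.3000

0.3000


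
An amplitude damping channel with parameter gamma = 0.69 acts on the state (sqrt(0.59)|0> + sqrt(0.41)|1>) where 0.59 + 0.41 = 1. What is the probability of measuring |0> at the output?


For amplitude damping with parameter gamma on state sqrt(a)|0> + sqrt(b)|1>:
alpha^2 = 0.59, beta^2 = 0.41
P(|0>) = alpha^2 + gamma * beta^2
= 0.59 + 0.69 * 0.41
= 0.59 + 0.2829
= 0.8729

0.8729


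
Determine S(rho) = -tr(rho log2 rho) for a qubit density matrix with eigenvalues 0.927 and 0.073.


S = -p*log2(p) - (1-p)*log2(1-p)
p = 0.9270, 1-p = 0.0730
= -0.9270 * log2(0.9270) - 0.0730 * log2(0.0730)
= -(-0.1014) - (-0.2756)
= 0.3770

0.3770


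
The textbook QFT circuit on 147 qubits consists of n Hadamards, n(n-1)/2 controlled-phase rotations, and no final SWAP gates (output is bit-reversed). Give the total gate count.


Hadamard gates: 147
Controlled rotations: n*(n-1)/2 = 147*146/2 = 10731
SWAP gates: 0 (omitted)
Total = 147 + 10731
= 10878

10878


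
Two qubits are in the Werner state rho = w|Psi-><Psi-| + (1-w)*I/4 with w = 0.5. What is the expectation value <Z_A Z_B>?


|Psi-> = (|01> - |10>)/sqrt(2)
For the pure Bell state, <Z_A Z_B> = -1 (Bell-state Pauli correlator).
The maximally-mixed part I/4 has tr(I/4 * P tensor P) = 0 for any traceless Pauli P.
So <Z_A Z_B>_rho = w * (-1) + (1 - w) * 0
= 0.5 * (-1)
= -0.5000

-0.5000


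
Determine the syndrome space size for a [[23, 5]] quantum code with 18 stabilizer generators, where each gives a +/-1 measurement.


Each stabilizer generator gives a binary (+1 or -1) measurement outcome.
With 18 independent generators:
Total syndromes = 2^18
= 262144

262144


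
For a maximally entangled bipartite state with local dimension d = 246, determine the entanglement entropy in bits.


For a maximally entangled state in d x d:
S = log2(d) = log2(246)
= 7.9425

7.9425


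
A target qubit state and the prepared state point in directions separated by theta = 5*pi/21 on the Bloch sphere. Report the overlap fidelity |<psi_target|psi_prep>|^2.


For states separated by angle theta on Bloch sphere:
F = cos^2(theta/2)
theta = 5*pi/21 = 0.7480
theta/2 = 0.3740
cos(theta/2) = 0.9309
F = 0.8665

0.8665


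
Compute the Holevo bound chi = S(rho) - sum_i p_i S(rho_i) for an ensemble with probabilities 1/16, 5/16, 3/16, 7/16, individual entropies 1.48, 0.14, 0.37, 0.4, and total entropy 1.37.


chi = S(rho) - sum_i p_i * S(rho_i)
Weighted entropy = 1/16 * 1.48 + 5/16 * 0.14 + 3/16 * 0.37 + 7/16 * 0.4
= 0.3806
chi = 1.37 - 0.3806
= 0.9894

0.9894


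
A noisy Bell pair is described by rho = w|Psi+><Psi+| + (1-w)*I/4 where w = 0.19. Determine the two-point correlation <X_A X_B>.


|Psi+> = (|01> + |10>)/sqrt(2)
For the pure Bell state, <X_A X_B> = +1 (Bell-state Pauli correlator).
The maximally-mixed part I/4 has tr(I/4 * P tensor P) = 0 for any traceless Pauli P.
So <X_A X_B>_rho = w * (+1) + (1 - w) * 0
= 0.19 * (+1)
= 0.1900

0.1900


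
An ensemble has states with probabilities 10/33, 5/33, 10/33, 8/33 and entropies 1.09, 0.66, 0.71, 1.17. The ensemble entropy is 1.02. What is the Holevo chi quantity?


chi = S(rho) - sum_i p_i * S(rho_i)
Weighted entropy = 10/33 * 1.09 + 5/33 * 0.66 + 10/33 * 0.71 + 8/33 * 1.17
= 0.9291
chi = 1.02 - 0.9291
= 0.0909

0.0909


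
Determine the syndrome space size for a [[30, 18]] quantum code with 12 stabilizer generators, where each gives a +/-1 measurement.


Each stabilizer generator gives a binary (+1 or -1) measurement outcome.
With 12 independent generators:
Total syndromes = 2^12
= 4096

4096


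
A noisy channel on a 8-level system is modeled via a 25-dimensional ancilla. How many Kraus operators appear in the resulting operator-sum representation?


Tracing out the environment in an orthonormal basis {|i>_E} gives Kraus operators K_i = <i|_E U |0>_E.
Number of Kraus operators = dim(H_env) = d_env
= 25

25


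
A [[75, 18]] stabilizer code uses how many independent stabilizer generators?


For an [[n,k]] stabilizer code:
Number of stabilizer generators = n - k
= 75 - 18
= 57

57


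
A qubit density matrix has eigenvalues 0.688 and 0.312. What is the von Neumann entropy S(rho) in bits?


S = -p*log2(p) - (1-p)*log2(1-p)
p = 0.6880, 1-p = 0.3120
= -0.6880 * log2(0.6880) - 0.3120 * log2(0.3120)
= -(-0.3712) - (-0.5243)
= 0.8955

0.8955


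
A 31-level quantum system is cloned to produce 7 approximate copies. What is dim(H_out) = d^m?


Output space = H^(tensor 7) where dim(H) = 31
dim = 31^7
= 961 (after 2 factors)
= 29791 (after 3 factors)
= 923521 (after 4 factors)
= 28629151 (after 5 factors)
= 887503681 (after 6 factors)
= 27512614111 (after 7 factors)
= 27512614111

27512614111


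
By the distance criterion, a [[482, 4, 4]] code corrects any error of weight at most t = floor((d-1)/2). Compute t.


Code parameters: [[482, 4, 4]], distance d = 4.
Number of correctable errors = floor((d-1)/2)
= floor((4 - 1)/2)
= floor(3/2)
= 1

1


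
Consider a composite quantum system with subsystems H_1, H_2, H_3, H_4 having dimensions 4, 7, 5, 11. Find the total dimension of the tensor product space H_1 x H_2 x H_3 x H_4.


dim(H_1 x H_2 x H_3 x H_4) = 4 * 7 * 5 * 11
= 28 * 5 * 11
= 140 * 11
= 1540

1540


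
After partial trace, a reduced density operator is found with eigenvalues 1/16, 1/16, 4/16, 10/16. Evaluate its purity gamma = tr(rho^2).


tr(rho^2) = sum of eigenvalues squared
= (1/16)^2 + (1/16)^2 + (4/16)^2 + (10/16)^2
= (1 + 1 + 16 + 100) / 256
= 118/256
= 0.4609

0.4609


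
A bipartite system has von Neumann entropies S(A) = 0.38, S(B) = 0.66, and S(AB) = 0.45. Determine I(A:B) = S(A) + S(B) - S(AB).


I(A:B) = S(A) + S(B) - S(AB)
= 0.38 + 0.66 - 0.45
= 0.5900

0.5900


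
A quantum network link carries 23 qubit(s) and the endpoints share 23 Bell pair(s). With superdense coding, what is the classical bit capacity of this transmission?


Superdense coding allows 2 classical bits per shared entangled pair.
23 pair(s) -> 2 * 23 = 46 classical bits

46


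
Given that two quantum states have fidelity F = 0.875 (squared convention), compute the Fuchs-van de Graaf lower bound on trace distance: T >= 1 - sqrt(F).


Fuchs-van de Graaf (squared-fidelity convention): 1 - sqrt(F) <= T <= sqrt(1 - F).
Lower bound: T >= 1 - sqrt(F)
sqrt(F) = sqrt(0.875) = 0.9354
T >= 1 - 0.9354
T >= 0.0646

0.0646


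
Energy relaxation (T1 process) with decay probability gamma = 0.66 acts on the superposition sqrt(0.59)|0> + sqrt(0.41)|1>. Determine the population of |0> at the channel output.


For amplitude damping with parameter gamma on state sqrt(a)|0> + sqrt(b)|1>:
alpha^2 = 0.59, beta^2 = 0.41
P(|0>) = alpha^2 + gamma * beta^2
= 0.59 + 0.66 * 0.41
= 0.59 + 0.2706
= 0.8606

0.8606


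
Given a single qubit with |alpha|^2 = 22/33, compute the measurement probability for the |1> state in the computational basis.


|alpha|^2 = 22/33 = 0.6667
|beta|^2 = 1 - 22/33 = 11/33 = 0.3333
P(|1>) = |beta|^2 = 0.3333

0.3333


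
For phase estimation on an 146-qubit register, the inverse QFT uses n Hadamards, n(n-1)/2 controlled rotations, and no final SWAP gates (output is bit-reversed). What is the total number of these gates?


Hadamard gates: 146
Controlled rotations: n*(n-1)/2 = 146*145/2 = 10585
SWAP gates: 0 (omitted)
Total = 146 + 10585
= 10731

10731


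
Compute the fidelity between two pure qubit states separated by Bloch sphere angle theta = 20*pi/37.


For states separated by angle theta on Bloch sphere:
F = cos^2(theta/2)
theta = 20*pi/37 = 1.6982
theta/2 = 0.8491
cos(theta/2) = 0.6607
F = 0.4365

0.4365


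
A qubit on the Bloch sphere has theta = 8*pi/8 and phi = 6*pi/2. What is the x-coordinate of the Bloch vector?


theta = 3.1416, phi = 9.4248
r_x = sin(theta)*cos(phi) = 0.0000 * -1.0000
r_x = 0.0000

0.0000


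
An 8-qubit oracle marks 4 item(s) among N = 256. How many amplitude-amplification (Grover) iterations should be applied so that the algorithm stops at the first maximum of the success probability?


After j Grover iterations the success probability is P(j) = sin^2((2j+1)*theta), where sin(theta) = sqrt(k/N).
N = 2^8 = 256, k = 4
sin(theta) = sqrt(k/N) = 0.125
theta = arcsin(sqrt(k/N)) = 0.1253278312 rad
P(j) reaches its first maximum when (2j+1)*theta is as close as possible to pi/2, i.e. j = round(pi/(4*theta) - 1/2).
pi/(4*theta) - 1/2 = 5.7667
(For comparison, the common estimate pi/4 * sqrt(N/k) = 6.2832; the exact maximiser is used here.)
Optimal iterations = 6

6


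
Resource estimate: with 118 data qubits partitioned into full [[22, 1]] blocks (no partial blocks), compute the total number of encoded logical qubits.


Each code block uses 22 physical qubits for 1 logical qubit(s).
Number of complete blocks = floor(118 / 22) = 5
Logical qubits = 5 * 1
= 5

5


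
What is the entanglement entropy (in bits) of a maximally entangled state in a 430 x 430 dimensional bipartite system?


For a maximally entangled state in d x d:
S = log2(d) = log2(430)
= 8.7482

8.7482


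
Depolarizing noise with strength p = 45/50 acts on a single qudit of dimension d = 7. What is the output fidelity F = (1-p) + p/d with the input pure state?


F = (1-p) + p/d
= (1 - 0.9000) + 0.9000/7
= 0.1000 + 0.1286
= 0.2286

0.2286


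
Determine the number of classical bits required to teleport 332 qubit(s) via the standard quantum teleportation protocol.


Quantum teleportation requires 2 classical bits per qubit teleported.
332 qubit(s) -> 2 * 332 = 664 classical bits

664


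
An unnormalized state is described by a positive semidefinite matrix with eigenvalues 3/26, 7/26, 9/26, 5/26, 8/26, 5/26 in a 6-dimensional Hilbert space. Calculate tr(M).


tr(M) = sum of eigenvalues
= 3/26 + 7/26 + 9/26 + 5/26 + 8/26 + 5/26
= 37/26
= 1.4231

1.4231


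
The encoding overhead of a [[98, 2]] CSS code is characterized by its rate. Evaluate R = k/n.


Code rate R = k/n
= 2/98
= 0.0204

0.0204


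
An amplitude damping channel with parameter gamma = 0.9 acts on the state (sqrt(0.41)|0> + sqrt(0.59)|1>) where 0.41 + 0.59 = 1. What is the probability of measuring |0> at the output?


For amplitude damping with parameter gamma on state sqrt(a)|0> + sqrt(b)|1>:
alpha^2 = 0.41, beta^2 = 0.59
P(|0>) = alpha^2 + gamma * beta^2
= 0.41 + 0.9 * 0.59
= 0.41 + 0.5310
= 0.9410

0.9410


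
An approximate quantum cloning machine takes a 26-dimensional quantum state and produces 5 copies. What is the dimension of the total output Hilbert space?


Output space = H^(tensor 5) where dim(H) = 26
dim = 26^5
= 676 (after 2 factors)
= 17576 (after 3 factors)
= 456976 (after 4 factors)
= 11881376 (after 5 factors)
= 11881376

11881376


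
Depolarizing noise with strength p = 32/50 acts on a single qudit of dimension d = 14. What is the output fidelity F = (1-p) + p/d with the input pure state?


F = (1-p) + p/d
= (1 - 0.6400) + 0.6400/14
= 0.3600 + 0.0457
= 0.4057

0.4057


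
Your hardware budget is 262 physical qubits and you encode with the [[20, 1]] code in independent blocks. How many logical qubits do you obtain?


Each code block uses 20 physical qubits for 1 logical qubit(s).
Number of complete blocks = floor(262 / 20) = 13
Logical qubits = 13 * 1
= 13

13


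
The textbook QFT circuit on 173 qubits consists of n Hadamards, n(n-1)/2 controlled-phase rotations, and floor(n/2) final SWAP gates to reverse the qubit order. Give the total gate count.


Hadamard gates: 173
Controlled rotations: n*(n-1)/2 = 173*172/2 = 14878
SWAP gates: floor(n/2) = floor(173/2) = 86
Total = 173 + 14878 + 86
= 15137

15137


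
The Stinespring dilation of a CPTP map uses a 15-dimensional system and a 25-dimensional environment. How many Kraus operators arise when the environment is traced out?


Tracing out the environment in an orthonormal basis {|i>_E} gives Kraus operators K_i = <i|_E U |0>_E.
Number of Kraus operators = dim(H_env) = d_env
= 25

25


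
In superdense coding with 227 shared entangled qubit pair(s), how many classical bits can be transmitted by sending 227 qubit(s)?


Superdense coding allows 2 classical bits per shared entangled pair.
227 pair(s) -> 2 * 227 = 454 classical bits

454


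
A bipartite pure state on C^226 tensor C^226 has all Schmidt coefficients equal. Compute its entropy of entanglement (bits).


For a maximally entangled state in d x d:
S = log2(d) = log2(226)
= 7.8202

7.8202


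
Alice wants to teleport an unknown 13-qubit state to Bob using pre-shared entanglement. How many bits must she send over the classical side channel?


Quantum teleportation requires 2 classical bits per qubit teleported.
13 qubit(s) -> 2 * 13 = 26 classical bits

26


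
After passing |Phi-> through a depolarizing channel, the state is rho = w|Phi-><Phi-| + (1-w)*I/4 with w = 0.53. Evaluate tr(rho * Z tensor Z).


|Phi-> = (|00> - |11>)/sqrt(2)
For the pure Bell state, <Z_A Z_B> = +1 (Bell-state Pauli correlator).
The maximally-mixed part I/4 has tr(I/4 * P tensor P) = 0 for any traceless Pauli P.
So <Z_A Z_B>_rho = w * (+1) + (1 - w) * 0
= 0.53 * (+1)
= 0.5300

0.5300


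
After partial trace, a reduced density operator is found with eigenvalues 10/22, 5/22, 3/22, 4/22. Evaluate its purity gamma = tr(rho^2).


tr(rho^2) = sum of eigenvalues squared
= (10/22)^2 + (5/22)^2 + (3/22)^2 + (4/22)^2
= (100 + 25 + 9 + 16) / 484
= 150/484
= 0.3099

0.3099


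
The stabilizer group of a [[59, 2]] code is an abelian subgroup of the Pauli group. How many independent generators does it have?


For an [[n,k]] stabilizer code:
Number of stabilizer generators = n - k
= 59 - 2
= 57

57


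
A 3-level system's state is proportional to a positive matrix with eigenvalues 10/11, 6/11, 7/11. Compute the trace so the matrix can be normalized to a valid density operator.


tr(M) = sum of eigenvalues
= 10/11 + 6/11 + 7/11
= 23/11
= 2.0909

2.0909


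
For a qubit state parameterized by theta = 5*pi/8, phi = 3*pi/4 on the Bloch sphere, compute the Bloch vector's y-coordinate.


theta = 1.9635, phi = 2.3562
r_y = sin(theta)*sin(phi) = 0.9239 * 0.7071
r_y = 0.6533

0.6533


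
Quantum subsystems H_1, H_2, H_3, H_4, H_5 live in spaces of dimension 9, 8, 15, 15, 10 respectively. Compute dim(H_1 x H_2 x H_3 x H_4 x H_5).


dim(H_1 x H_2 x H_3 x H_4 x H_5) = 9 * 8 * 15 * 15 * 10
= 72 * 15 * 15 * 10
= 1080 * 15 * 10
= 16200 * 10
= 162000

162000


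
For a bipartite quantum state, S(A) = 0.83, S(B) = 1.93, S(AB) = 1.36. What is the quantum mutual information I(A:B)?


I(A:B) = S(A) + S(B) - S(AB)
= 0.83 + 1.93 - 1.36
= 1.4000

1.4000


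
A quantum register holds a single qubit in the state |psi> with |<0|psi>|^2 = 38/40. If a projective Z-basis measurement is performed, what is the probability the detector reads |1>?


|alpha|^2 = 38/40 = 0.9500
|beta|^2 = 1 - 38/40 = 2/40 = 0.0500
P(|1>) = |beta|^2 = 0.0500

0.0500


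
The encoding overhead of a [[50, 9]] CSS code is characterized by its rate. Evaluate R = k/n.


Code rate R = k/n
= 9/50
= 0.1800

0.1800


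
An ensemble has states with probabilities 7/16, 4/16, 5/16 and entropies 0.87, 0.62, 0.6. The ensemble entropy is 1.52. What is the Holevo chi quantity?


chi = S(rho) - sum_i p_i * S(rho_i)
Weighted entropy = 7/16 * 0.87 + 4/16 * 0.62 + 5/16 * 0.6
= 0.7231
chi = 1.52 - 0.7231
= 0.7969

0.7969


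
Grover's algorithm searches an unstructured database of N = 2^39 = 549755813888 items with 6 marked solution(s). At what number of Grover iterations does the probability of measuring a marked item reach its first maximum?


After j Grover iterations the success probability is P(j) = sin^2((2j+1)*theta), where sin(theta) = sqrt(k/N).
N = 2^39 = 549755813888, k = 6
sin(theta) = sqrt(k/N) = 3.30362474e-06
theta = arcsin(sqrt(k/N)) = 3.30362474e-06 rad
P(j) reaches its first maximum when (2j+1)*theta is as close as possible to pi/2, i.e. j = round(pi/(4*theta) - 1/2).
pi/(4*theta) - 1/2 = 237737.8103
(For comparison, the common estimate pi/4 * sqrt(N/k) = 237738.3103; the exact maximiser is used here.)
Optimal iterations = 237738

237738


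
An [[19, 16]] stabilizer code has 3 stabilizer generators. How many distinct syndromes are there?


Each stabilizer generator gives a binary (+1 or -1) measurement outcome.
With 3 independent generators:
Total syndromes = 2^3
= 8

8


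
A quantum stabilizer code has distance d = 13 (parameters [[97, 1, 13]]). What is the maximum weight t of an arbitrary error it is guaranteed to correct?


Code parameters: [[97, 1, 13]], distance d = 13.
Number of correctable errors = floor((d-1)/2)
= floor((13 - 1)/2)
= floor(12/2)
= 6

6


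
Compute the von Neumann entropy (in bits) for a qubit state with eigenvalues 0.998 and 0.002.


S = -p*log2(p) - (1-p)*log2(1-p)
p = 0.9980, 1-p = 0.0020
= -0.9980 * log2(0.9980) - 0.0020 * log2(0.0020)
= -(-0.0029) - (-0.0179)
= 0.0208

0.0208


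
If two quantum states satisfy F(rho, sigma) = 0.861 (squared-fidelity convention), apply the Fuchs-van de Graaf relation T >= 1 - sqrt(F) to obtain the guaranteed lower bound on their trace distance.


Fuchs-van de Graaf (squared-fidelity convention): 1 - sqrt(F) <= T <= sqrt(1 - F).
Lower bound: T >= 1 - sqrt(F)
sqrt(F) = sqrt(0.861) = 0.9279
T >= 1 - 0.9279
T >= 0.0721

0.0721


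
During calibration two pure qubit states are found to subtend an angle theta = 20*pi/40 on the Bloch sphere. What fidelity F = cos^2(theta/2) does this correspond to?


For states separated by angle theta on Bloch sphere:
F = cos^2(theta/2)
theta = 20*pi/40 = 1.5708
theta/2 = 0.7854
cos(theta/2) = 0.7071
F = 0.5000

0.5000


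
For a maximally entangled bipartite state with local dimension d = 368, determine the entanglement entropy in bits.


For a maximally entangled state in d x d:
S = log2(d) = log2(368)
= 8.5236

8.5236


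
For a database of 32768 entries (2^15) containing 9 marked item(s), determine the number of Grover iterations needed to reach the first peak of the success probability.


After j Grover iterations the success probability is P(j) = sin^2((2j+1)*theta), where sin(theta) = sqrt(k/N).
N = 2^15 = 32768, k = 9
sin(theta) = sqrt(k/N) = 0.01657281518
theta = arcsin(sqrt(k/N)) = 0.01657357392 rad
P(j) reaches its first maximum when (2j+1)*theta is as close as possible to pi/2, i.e. j = round(pi/(4*theta) - 1/2).
pi/(4*theta) - 1/2 = 46.8886
(For comparison, the common estimate pi/4 * sqrt(N/k) = 47.3908; the exact maximiser is used here.)
Optimal iterations = 47

47


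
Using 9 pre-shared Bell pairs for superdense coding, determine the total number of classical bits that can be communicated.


Superdense coding allows 2 classical bits per shared entangled pair.
9 pair(s) -> 2 * 9 = 18 classical bits

18


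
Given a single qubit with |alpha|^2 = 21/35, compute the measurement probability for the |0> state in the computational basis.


|alpha|^2 = 21/35 = 0.6000
|beta|^2 = 1 - 21/35 = 14/35 = 0.4000
P(|0>) = |alpha|^2 = 0.6000

0.6000


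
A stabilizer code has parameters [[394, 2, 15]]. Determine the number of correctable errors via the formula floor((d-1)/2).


Code parameters: [[394, 2, 15]], distance d = 15.
Number of correctable errors = floor((d-1)/2)
= floor((15 - 1)/2)
= floor(14/2)
= 7

7


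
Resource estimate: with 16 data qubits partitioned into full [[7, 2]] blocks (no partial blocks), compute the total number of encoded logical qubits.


Each code block uses 7 physical qubits for 2 logical qubit(s).
Number of complete blocks = floor(16 / 7) = 2
Logical qubits = 2 * 2
= 4

4


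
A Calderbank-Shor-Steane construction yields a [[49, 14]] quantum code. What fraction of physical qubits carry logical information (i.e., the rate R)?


Code rate R = k/n
= 14/49
= 0.2857

0.2857


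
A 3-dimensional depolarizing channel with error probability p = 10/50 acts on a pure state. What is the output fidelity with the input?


F = (1-p) + p/d
= (1 - 0.2000) + 0.2000/3
= 0.8000 + 0.0667
= 0.8667

0.8667


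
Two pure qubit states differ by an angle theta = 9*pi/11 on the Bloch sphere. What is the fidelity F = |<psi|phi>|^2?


For states separated by angle theta on Bloch sphere:
F = cos^2(theta/2)
theta = 9*pi/11 = 2.5704
theta/2 = 1.2852
cos(theta/2) = 0.2817
F = 0.0794

0.0794


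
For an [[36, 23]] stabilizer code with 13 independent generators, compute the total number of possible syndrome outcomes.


Each stabilizer generator gives a binary (+1 or -1) measurement outcome.
With 13 independent generators:
Total syndromes = 2^13
= 8192

8192


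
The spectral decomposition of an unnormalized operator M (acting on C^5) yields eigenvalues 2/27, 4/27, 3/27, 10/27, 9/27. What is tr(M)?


tr(M) = sum of eigenvalues
= 2/27 + 4/27 + 3/27 + 10/27 + 9/27
= 28/27
= 1.0370

1.0370


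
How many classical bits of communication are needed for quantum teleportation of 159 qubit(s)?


Quantum teleportation requires 2 classical bits per qubit teleported.
159 qubit(s) -> 2 * 159 = 318 classical bits

318


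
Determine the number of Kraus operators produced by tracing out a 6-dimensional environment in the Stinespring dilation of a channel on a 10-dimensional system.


Tracing out the environment in an orthonormal basis {|i>_E} gives Kraus operators K_i = <i|_E U |0>_E.
Number of Kraus operators = dim(H_env) = d_env
= 6

6


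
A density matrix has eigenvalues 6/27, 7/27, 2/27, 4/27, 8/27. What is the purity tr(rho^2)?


tr(rho^2) = sum of eigenvalues squared
= (6/27)^2 + (7/27)^2 + (2/27)^2 + (4/27)^2 + (8/27)^2
= (36 + 49 + 4 + 16 + 64) / 729
= 169/729
= 0.2318

0.2318


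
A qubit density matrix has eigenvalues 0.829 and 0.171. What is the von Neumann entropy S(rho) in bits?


S = -p*log2(p) - (1-p)*log2(1-p)
p = 0.8290, 1-p = 0.1710
= -0.8290 * log2(0.8290) - 0.1710 * log2(0.1710)
= -(-0.2243) - (-0.4357)
= 0.6600

0.6600


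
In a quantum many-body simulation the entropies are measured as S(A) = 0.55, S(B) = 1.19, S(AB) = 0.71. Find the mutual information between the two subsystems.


I(A:B) = S(A) + S(B) - S(AB)
= 0.55 + 1.19 - 0.71
= 1.0300

1.0300


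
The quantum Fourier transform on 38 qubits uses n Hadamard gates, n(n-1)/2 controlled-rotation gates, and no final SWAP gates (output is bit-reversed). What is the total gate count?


Hadamard gates: 38
Controlled rotations: n*(n-1)/2 = 38*37/2 = 703
SWAP gates: 0 (omitted)
Total = 38 + 703
= 741

741


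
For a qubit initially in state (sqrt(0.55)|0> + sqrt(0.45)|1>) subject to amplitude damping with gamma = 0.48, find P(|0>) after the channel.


For amplitude damping with parameter gamma on state sqrt(a)|0> + sqrt(b)|1>:
alpha^2 = 0.55, beta^2 = 0.45
P(|0>) = alpha^2 + gamma * beta^2
= 0.55 + 0.48 * 0.45
= 0.55 + 0.2160
= 0.7660

0.7660


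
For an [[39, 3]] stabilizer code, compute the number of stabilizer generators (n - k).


For an [[n,k]] stabilizer code:
Number of stabilizer generators = n - k
= 39 - 3
= 36

36


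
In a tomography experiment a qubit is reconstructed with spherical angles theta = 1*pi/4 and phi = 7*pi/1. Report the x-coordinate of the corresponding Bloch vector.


theta = 0.7854, phi = 21.9911
r_x = sin(theta)*cos(phi) = 0.7071 * -1.0000
r_x = -0.7071

-0.7071


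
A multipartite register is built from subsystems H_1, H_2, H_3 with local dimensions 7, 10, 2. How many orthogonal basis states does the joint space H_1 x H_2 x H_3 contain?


dim(H_1 x H_2 x H_3) = 7 * 10 * 2
= 70 * 2
= 140

140


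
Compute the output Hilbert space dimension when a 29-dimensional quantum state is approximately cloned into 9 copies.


Output space = H^(tensor 9) where dim(H) = 29
dim = 29^9
= 841 (after 2 factors)
= 24389 (after 3 factors)
= 707281 (after 4 factors)
= 20511149 (after 5 factors)
= 594823321 (after 6 factors)
= 17249876309 (after 7 factors)
= 500246412961 (after 8 factors)
= 14507145975869 (after 9 factors)
= 14507145975869

14507145975869


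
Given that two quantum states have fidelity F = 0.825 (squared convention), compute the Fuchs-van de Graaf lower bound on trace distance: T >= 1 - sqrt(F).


Fuchs-van de Graaf (squared-fidelity convention): 1 - sqrt(F) <= T <= sqrt(1 - F).
Lower bound: T >= 1 - sqrt(F)
sqrt(F) = sqrt(0.825) = 0.9083
T >= 1 - 0.9083
T >= 0.0917

0.0917


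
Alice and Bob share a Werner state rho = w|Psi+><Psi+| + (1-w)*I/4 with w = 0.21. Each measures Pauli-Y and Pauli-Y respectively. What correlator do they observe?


|Psi+> = (|01> + |10>)/sqrt(2)
For the pure Bell state, <Y_A Y_B> = +1 (Bell-state Pauli correlator).
The maximally-mixed part I/4 has tr(I/4 * P tensor P) = 0 for any traceless Pauli P.
So <Y_A Y_B>_rho = w * (+1) + (1 - w) * 0
= 0.21 * (+1)
= 0.2100

0.2100


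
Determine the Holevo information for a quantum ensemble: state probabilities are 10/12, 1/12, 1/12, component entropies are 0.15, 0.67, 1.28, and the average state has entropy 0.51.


chi = S(rho) - sum_i p_i * S(rho_i)
Weighted entropy = 10/12 * 0.15 + 1/12 * 0.67 + 1/12 * 1.28
= 0.2875
chi = 0.51 - 0.2875
= 0.2225

0.2225


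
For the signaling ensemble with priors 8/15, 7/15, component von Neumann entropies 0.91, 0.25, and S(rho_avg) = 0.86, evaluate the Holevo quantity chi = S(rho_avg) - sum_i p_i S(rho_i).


chi = S(rho) - sum_i p_i * S(rho_i)
Weighted entropy = 8/15 * 0.91 + 7/15 * 0.25
= 0.6020
chi = 0.86 - 0.6020
= 0.2580

0.2580


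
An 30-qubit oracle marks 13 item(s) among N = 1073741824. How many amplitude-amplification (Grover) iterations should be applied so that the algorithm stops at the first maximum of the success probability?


After j Grover iterations the success probability is P(j) = sin^2((2j+1)*theta), where sin(theta) = sqrt(k/N).
N = 2^30 = 1073741824, k = 13
sin(theta) = sqrt(k/N) = 0.0001100326927
theta = arcsin(sqrt(k/N)) = 0.000110032693 rad
P(j) reaches its first maximum when (2j+1)*theta is as close as possible to pi/2, i.e. j = round(pi/(4*theta) - 1/2).
pi/(4*theta) - 1/2 = 7137.3619
(For comparison, the common estimate pi/4 * sqrt(N/k) = 7137.8619; the exact maximiser is used here.)
Optimal iterations = 7137

7137


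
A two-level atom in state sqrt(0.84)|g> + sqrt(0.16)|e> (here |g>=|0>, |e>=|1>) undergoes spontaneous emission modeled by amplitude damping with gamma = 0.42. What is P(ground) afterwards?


For amplitude damping with parameter gamma on state sqrt(a)|0> + sqrt(b)|1>:
alpha^2 = 0.84, beta^2 = 0.16
P(|0>) = alpha^2 + gamma * beta^2
= 0.84 + 0.42 * 0.16
= 0.84 + 0.0672
= 0.9072

0.9072


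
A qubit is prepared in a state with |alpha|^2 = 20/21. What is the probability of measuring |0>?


|alpha|^2 = 20/21 = 0.9524
|beta|^2 = 1 - 20/21 = 1/21 = 0.0476
P(|0>) = |alpha|^2 = 0.9524

0.9524


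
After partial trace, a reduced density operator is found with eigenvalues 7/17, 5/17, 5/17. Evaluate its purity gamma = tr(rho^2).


tr(rho^2) = sum of eigenvalues squared
= (7/17)^2 + (5/17)^2 + (5/17)^2
= (49 + 25 + 25) / 289
= 99/289
= 0.3426

0.3426


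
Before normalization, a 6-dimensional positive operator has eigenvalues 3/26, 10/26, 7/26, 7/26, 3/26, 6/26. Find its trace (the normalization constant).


tr(M) = sum of eigenvalues
= 3/26 + 10/26 + 7/26 + 7/26 + 3/26 + 6/26
= 36/26
= 1.3846

1.3846


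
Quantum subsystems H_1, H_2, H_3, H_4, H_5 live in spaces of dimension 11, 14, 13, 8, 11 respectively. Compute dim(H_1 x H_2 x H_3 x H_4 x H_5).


dim(H_1 x H_2 x H_3 x H_4 x H_5) = 11 * 14 * 13 * 8 * 11
= 154 * 13 * 8 * 11
= 2002 * 8 * 11
= 16016 * 11
= 176176

176176


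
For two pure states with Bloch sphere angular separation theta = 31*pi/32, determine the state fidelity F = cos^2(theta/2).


For states separated by angle theta on Bloch sphere:
F = cos^2(theta/2)
theta = 31*pi/32 = 3.0434
theta/2 = 1.5217
cos(theta/2) = 0.0491
F = 0.0024

0.0024


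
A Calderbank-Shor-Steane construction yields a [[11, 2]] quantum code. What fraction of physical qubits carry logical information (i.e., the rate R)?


Code rate R = k/n
= 2/11
= 0.1818

0.1818


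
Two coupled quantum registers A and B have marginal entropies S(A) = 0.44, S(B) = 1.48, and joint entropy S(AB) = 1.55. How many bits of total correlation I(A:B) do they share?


I(A:B) = S(A) + S(B) - S(AB)
= 0.44 + 1.48 - 1.55
= 0.3700

0.3700


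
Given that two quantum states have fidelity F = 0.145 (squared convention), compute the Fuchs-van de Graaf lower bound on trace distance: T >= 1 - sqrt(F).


Fuchs-van de Graaf (squared-fidelity convention): 1 - sqrt(F) <= T <= sqrt(1 - F).
Lower bound: T >= 1 - sqrt(F)
sqrt(F) = sqrt(0.145) = 0.3808
T >= 1 - 0.3808
T >= 0.6192

0.6192


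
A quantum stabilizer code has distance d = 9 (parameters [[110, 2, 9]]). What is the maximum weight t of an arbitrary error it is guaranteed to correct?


Code parameters: [[110, 2, 9]], distance d = 9.
Number of correctable errors = floor((d-1)/2)
= floor((9 - 1)/2)
= floor(8/2)
= 4

4


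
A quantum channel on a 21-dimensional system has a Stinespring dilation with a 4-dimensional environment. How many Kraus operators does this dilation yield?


Tracing out the environment in an orthonormal basis {|i>_E} gives Kraus operators K_i = <i|_E U |0>_E.
Number of Kraus operators = dim(H_env) = d_env
= 4

4


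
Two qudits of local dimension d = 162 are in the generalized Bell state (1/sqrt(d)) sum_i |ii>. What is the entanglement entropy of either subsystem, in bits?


For a maximally entangled state in d x d:
S = log2(d) = log2(162)
= 7.3399

7.3399


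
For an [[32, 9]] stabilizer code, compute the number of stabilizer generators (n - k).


For an [[n,k]] stabilizer code:
Number of stabilizer generators = n - k
= 32 - 9
= 23

23


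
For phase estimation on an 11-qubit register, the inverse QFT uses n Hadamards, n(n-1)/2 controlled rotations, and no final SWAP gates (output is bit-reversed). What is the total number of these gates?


Hadamard gates: 11
Controlled rotations: n*(n-1)/2 = 11*10/2 = 55
SWAP gates: 0 (omitted)
Total = 11 + 55
= 66

66


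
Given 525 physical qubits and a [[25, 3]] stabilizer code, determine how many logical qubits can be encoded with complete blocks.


Each code block uses 25 physical qubits for 3 logical qubit(s).
Number of complete blocks = floor(525 / 25) = 21
Logical qubits = 21 * 3
= 63

63


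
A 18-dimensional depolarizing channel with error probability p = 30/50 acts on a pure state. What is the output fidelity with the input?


F = (1-p) + p/d
= (1 - 0.6000) + 0.6000/18
= 0.4000 + 0.0333
= 0.4333

0.4333


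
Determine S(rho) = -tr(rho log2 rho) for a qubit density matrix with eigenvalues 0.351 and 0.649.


S = -p*log2(p) - (1-p)*log2(1-p)
p = 0.3510, 1-p = 0.6490
= -0.3510 * log2(0.3510) - 0.6490 * log2(0.6490)
= -(-0.5302) - (-0.4048)
= 0.9350

0.9350


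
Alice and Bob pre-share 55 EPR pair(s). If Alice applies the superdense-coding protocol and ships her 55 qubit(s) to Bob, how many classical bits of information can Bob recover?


Superdense coding allows 2 classical bits per shared entangled pair.
55 pair(s) -> 2 * 55 = 110 classical bits

110


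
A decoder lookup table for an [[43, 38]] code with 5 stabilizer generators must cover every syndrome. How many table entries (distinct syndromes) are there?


Each stabilizer generator gives a binary (+1 or -1) measurement outcome.
With 5 independent generators:
Total syndromes = 2^5
= 32

32
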